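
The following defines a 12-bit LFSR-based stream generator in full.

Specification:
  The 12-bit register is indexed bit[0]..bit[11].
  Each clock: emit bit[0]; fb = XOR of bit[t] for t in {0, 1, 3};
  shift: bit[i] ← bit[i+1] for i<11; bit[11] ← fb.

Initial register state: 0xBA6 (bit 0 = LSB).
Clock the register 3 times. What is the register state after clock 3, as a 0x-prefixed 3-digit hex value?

reg_0 = 0xBA6
clock 1: out=0, reg = 0xDD3
clock 2: out=1, reg = 0x6E9
clock 3: out=1, reg = 0x374

0x374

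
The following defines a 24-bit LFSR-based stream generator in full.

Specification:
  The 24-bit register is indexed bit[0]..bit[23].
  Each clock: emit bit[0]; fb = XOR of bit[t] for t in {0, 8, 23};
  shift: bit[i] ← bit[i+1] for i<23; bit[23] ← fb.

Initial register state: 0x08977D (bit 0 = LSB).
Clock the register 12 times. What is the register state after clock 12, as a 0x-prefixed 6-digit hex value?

reg_0 = 0x08977D
clock 1: out=1, reg = 0x044BBE
clock 2: out=0, reg = 0x8225DF
clock 3: out=1, reg = 0xC112EF
clock 4: out=1, reg = 0x608977
clock 5: out=1, reg = 0x3044BB
clock 6: out=1, reg = 0x98225D
clock 7: out=1, reg = 0x4C112E
clock 8: out=0, reg = 0xA60897
clock 9: out=1, reg = 0x53044B
clock 10: out=1, reg = 0xA98225
clock 11: out=1, reg = 0x54C112
clock 12: out=0, reg = 0xAA6089

0xAA6089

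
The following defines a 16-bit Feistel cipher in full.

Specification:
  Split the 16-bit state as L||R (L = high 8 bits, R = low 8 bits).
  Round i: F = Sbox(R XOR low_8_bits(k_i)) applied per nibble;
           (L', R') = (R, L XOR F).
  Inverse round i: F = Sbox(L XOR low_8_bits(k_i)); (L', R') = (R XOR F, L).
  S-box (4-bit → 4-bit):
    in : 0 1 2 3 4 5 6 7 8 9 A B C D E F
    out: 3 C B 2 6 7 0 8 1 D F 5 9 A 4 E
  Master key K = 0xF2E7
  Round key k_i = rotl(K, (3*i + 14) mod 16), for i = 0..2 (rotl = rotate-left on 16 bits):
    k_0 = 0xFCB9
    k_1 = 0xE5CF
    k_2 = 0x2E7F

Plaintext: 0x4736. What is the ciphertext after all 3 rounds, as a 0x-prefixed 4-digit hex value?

0xE684

s_0 = plaintext = 0x4736
s_1 = Round(s_0, k_0) = 0x3659
s_2 = Round(s_1, k_1) = 0x59E6
s_3 = Round(s_2, k_2) = 0xE684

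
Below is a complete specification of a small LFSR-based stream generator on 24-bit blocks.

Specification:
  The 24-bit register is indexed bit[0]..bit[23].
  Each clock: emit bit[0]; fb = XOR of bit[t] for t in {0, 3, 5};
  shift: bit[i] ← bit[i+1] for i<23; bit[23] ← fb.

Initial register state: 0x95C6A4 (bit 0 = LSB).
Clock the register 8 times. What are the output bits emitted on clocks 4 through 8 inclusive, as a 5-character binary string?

reg_0 = 0x95C6A4
clock 1: out=0, reg = 0xCAE352
clock 2: out=0, reg = 0x6571A9
clock 3: out=1, reg = 0xB2B8D4
clock 4: out=0, reg = 0x595C6A
clock 5: out=0, reg = 0x2CAE35
clock 6: out=1, reg = 0x16571A
clock 7: out=0, reg = 0x8B2B8D
clock 8: out=1, reg = 0x4595C6

00101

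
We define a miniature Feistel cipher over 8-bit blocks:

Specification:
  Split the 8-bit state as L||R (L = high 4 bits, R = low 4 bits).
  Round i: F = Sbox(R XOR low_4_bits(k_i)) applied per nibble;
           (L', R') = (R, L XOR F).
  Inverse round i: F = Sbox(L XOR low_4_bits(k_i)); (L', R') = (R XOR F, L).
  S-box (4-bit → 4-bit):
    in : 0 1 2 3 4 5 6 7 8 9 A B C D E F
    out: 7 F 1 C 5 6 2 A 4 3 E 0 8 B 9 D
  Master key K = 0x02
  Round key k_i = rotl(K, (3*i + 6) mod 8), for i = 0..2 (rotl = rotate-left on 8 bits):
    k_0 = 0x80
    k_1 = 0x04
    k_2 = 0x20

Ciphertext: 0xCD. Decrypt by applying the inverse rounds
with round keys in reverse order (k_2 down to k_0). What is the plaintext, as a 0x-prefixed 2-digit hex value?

0x93

s_0 = ciphertext = 0xCD
s_1 = InvRound(s_0, k_2) = 0x5C
s_2 = InvRound(s_1, k_1) = 0x35
s_3 = InvRound(s_2, k_0) = 0x93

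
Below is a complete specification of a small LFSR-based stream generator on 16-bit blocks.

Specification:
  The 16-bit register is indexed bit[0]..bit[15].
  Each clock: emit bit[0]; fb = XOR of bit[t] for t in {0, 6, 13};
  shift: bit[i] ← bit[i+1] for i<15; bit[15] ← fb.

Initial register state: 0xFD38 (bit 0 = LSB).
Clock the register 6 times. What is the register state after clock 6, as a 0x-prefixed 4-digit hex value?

reg_0 = 0xFD38
clock 1: out=0, reg = 0xFE9C
clock 2: out=0, reg = 0xFF4E
clock 3: out=0, reg = 0x7FA7
clock 4: out=1, reg = 0x3FD3
clock 5: out=1, reg = 0x9FE9
clock 6: out=1, reg = 0x4FF4

0x4FF4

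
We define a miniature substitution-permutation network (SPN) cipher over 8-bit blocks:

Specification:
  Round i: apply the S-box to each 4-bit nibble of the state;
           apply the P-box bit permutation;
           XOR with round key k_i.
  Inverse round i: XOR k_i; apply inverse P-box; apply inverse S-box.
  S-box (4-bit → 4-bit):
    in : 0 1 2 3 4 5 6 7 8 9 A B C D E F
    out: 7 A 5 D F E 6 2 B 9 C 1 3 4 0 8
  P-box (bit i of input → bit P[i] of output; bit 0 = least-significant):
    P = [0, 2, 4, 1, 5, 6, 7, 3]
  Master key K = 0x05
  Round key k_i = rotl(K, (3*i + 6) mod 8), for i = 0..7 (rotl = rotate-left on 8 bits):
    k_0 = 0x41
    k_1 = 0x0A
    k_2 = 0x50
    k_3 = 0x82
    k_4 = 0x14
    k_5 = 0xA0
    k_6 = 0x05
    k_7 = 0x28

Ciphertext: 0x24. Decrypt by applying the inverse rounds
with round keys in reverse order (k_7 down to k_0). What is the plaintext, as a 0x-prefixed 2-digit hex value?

0x4D

s_0 = ciphertext = 0x24
s_1 = InvRound(s_0, k_7) = 0xF7
s_2 = InvRound(s_1, k_6) = 0x0A
s_3 = InvRound(s_2, k_5) = 0x3F
s_4 = InvRound(s_3, k_4) = 0x99
s_5 = InvRound(s_4, k_3) = 0xF3
s_6 = InvRound(s_5, k_2) = 0x29
s_7 = InvRound(s_6, k_1) = 0xB9
s_8 = InvRound(s_7, k_0) = 0x4D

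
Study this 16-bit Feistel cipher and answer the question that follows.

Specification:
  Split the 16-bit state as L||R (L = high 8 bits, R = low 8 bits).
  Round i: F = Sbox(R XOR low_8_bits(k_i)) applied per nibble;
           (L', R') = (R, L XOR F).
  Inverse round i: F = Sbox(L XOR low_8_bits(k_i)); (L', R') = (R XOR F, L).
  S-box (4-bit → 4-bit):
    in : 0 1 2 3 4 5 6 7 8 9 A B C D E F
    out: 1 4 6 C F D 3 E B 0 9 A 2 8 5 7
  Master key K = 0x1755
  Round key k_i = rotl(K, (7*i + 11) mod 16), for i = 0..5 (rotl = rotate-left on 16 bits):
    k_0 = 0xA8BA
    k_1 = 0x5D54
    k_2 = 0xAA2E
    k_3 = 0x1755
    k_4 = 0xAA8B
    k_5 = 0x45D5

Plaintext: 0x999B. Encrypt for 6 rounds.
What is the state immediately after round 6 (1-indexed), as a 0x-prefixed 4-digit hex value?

s_0 = plaintext = 0x999B
s_1 = Round(s_0, k_0) = 0x9BFD
s_2 = Round(s_1, k_1) = 0xFD0B
s_3 = Round(s_2, k_2) = 0x0B90
s_4 = Round(s_3, k_3) = 0x9026
s_5 = Round(s_4, k_4) = 0x2608
s_6 = Round(s_5, k_5) = 0x08AE

0x08AE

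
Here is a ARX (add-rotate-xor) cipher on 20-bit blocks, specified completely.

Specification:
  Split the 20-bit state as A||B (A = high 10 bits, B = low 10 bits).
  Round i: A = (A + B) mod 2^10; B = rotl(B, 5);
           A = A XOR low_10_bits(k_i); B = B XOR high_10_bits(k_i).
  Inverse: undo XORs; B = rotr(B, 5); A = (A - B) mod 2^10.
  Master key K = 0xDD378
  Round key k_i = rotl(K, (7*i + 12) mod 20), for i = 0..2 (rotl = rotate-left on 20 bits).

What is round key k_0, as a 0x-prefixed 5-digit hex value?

K = 0xDD378
k_0 = rotl(K, (7*0+12) mod 20) = rotl(K, 12) = 0x78DD3

0x78DD3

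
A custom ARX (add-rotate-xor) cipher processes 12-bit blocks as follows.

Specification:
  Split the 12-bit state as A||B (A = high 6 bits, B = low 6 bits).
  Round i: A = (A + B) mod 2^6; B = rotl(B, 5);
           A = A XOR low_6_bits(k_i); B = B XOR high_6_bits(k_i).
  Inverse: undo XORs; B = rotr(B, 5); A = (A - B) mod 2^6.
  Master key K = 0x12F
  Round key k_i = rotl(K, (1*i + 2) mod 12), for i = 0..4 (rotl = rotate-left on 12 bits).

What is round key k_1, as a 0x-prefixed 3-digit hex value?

K = 0x12F
k_0 = rotl(K, (1*0+2) mod 12) = rotl(K, 2) = 0x4BC
k_1 = rotl(K, (1*1+2) mod 12) = rotl(K, 3) = 0x978

0x978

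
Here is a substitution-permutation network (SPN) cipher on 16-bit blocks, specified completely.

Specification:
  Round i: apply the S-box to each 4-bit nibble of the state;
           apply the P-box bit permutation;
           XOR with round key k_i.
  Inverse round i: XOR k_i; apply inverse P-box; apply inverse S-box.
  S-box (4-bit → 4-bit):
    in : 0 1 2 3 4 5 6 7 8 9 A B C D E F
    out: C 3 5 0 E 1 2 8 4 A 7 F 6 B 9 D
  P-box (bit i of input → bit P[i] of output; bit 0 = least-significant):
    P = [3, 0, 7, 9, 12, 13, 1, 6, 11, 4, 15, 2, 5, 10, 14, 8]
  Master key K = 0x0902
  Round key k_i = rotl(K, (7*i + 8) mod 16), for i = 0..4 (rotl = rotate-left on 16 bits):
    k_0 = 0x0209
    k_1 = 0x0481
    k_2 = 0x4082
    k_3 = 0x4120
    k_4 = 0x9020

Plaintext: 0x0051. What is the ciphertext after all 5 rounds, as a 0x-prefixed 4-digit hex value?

0xE3FD

s_0 = plaintext = 0x0051
s_1 = Round(s_0, k_0) = 0xD304
s_2 = Round(s_1, k_1) = 0x0362
s_3 = Round(s_2, k_2) = 0x210A
s_4 = Round(s_3, k_3) = 0x09DB
s_5 = Round(s_4, k_4) = 0xE3FD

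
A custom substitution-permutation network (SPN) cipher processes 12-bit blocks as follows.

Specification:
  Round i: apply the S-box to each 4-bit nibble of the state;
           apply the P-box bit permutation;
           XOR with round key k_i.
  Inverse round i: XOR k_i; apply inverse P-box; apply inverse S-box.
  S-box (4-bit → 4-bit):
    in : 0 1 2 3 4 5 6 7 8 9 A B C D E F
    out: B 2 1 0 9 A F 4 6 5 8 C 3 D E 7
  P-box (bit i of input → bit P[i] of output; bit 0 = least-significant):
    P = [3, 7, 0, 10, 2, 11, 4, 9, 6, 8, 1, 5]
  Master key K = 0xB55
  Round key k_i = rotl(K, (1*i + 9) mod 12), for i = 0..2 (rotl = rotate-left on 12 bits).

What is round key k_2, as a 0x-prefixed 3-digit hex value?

K = 0xB55
k_0 = rotl(K, (1*0+9) mod 12) = rotl(K, 9) = 0xB6A
k_1 = rotl(K, (1*1+9) mod 12) = rotl(K, 10) = 0x6D5
k_2 = rotl(K, (1*2+9) mod 12) = rotl(K, 11) = 0xDAA

0xDAA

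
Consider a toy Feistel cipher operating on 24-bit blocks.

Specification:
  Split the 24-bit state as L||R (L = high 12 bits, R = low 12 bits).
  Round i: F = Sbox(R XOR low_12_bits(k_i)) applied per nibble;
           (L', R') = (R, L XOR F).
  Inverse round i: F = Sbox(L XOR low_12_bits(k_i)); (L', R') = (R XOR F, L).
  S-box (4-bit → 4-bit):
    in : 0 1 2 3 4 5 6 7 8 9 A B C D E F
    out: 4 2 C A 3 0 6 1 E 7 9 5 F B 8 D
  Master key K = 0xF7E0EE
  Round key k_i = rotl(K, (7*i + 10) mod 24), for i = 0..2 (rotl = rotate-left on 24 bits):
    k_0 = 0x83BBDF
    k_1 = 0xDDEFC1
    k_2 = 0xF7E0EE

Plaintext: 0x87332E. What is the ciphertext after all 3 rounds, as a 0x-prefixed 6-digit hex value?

0x44A532

s_0 = plaintext = 0x87332E
s_1 = Round(s_0, k_0) = 0x32E6A1
s_2 = Round(s_1, k_1) = 0x6A144A
s_3 = Round(s_2, k_2) = 0x44A532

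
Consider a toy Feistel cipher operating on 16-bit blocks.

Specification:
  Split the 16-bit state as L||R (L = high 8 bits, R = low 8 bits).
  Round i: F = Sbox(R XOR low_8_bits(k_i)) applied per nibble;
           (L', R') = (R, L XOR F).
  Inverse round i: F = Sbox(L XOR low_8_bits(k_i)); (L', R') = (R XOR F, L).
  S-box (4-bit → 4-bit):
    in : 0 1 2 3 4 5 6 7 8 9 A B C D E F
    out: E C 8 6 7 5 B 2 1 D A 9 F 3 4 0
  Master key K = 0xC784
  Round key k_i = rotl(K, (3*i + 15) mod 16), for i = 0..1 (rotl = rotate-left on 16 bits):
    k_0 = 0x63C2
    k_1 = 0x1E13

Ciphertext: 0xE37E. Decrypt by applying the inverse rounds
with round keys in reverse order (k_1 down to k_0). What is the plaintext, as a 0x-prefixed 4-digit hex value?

0x7B70

s_0 = ciphertext = 0xE37E
s_1 = InvRound(s_0, k_1) = 0x70E3
s_2 = InvRound(s_1, k_0) = 0x7B70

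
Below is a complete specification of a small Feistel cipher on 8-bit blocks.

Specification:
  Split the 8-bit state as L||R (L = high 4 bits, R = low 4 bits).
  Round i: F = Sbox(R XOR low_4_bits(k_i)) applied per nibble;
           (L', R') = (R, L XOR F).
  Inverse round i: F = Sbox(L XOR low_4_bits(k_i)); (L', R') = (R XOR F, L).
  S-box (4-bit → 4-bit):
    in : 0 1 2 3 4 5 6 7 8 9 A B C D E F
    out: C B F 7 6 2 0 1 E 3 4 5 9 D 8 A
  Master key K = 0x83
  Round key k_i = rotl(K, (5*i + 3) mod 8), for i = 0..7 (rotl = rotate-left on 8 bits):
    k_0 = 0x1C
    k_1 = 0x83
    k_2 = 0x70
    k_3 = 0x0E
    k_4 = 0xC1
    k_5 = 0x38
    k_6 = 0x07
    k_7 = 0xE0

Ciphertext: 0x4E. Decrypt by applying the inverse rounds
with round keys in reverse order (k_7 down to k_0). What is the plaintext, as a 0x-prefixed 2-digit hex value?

s_0 = ciphertext = 0x4E
s_1 = InvRound(s_0, k_7) = 0x84
s_2 = InvRound(s_1, k_6) = 0xE8
s_3 = InvRound(s_2, k_5) = 0x8E
s_4 = InvRound(s_3, k_4) = 0xD8
s_5 = InvRound(s_4, k_3) = 0xFD
s_6 = InvRound(s_5, k_2) = 0x7F
s_7 = InvRound(s_6, k_1) = 0x97
s_8 = InvRound(s_7, k_0) = 0x59

0x59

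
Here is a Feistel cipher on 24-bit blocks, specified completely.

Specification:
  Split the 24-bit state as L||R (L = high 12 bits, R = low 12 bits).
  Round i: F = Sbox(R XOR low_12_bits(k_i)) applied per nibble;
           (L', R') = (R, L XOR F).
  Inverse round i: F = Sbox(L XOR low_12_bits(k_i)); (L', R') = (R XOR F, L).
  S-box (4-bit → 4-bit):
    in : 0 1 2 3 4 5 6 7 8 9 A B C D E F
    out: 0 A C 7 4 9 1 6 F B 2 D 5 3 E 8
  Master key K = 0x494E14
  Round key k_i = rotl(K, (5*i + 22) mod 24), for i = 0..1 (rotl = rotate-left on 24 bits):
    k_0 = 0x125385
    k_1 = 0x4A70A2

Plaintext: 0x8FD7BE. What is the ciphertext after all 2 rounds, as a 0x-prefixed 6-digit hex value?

0xC80272

s_0 = plaintext = 0x8FD7BE
s_1 = Round(s_0, k_0) = 0x7BEC80
s_2 = Round(s_1, k_1) = 0xC80272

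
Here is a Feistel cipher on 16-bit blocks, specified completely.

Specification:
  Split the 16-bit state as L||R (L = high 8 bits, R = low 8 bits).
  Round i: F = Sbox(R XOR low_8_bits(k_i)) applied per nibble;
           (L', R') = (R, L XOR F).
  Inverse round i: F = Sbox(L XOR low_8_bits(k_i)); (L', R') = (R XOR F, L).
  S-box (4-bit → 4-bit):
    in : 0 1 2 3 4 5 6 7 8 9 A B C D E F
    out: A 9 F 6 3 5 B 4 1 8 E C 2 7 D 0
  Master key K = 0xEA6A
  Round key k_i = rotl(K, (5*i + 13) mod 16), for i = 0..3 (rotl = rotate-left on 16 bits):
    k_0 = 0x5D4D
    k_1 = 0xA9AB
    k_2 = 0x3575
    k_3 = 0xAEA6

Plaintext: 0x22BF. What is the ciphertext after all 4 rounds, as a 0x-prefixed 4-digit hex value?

s_0 = plaintext = 0x22BF
s_1 = Round(s_0, k_0) = 0xBF2D
s_2 = Round(s_1, k_1) = 0x2DA4
s_3 = Round(s_2, k_2) = 0xA454
s_4 = Round(s_3, k_3) = 0x54AB

0x54AB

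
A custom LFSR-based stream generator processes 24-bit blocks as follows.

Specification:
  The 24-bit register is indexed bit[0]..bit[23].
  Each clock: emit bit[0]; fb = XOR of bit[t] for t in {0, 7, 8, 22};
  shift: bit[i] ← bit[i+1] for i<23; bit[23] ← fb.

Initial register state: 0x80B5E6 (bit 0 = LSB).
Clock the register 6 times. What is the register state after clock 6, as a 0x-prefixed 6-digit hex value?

0xCA02D7

reg_0 = 0x80B5E6
clock 1: out=0, reg = 0x405AF3
clock 2: out=1, reg = 0xA02D79
clock 3: out=1, reg = 0x5016BC
clock 4: out=0, reg = 0x280B5E
clock 5: out=0, reg = 0x9405AF
clock 6: out=1, reg = 0xCA02D7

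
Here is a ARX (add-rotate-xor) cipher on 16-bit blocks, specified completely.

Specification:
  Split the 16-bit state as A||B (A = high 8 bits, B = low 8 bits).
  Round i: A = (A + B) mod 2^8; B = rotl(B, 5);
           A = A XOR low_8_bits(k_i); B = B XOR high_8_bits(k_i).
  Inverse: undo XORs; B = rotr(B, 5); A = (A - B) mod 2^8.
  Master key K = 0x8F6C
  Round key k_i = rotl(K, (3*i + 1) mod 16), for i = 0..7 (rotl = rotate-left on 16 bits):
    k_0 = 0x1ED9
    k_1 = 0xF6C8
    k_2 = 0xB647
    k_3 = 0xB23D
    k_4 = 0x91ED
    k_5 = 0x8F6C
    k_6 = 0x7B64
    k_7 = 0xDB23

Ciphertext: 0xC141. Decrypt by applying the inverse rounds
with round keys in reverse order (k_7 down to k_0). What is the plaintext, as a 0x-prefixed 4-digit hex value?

s_0 = ciphertext = 0xC141
s_1 = InvRound(s_0, k_7) = 0x0ED4
s_2 = InvRound(s_1, k_6) = 0xED7D
s_3 = InvRound(s_2, k_5) = 0xEA97
s_4 = InvRound(s_3, k_4) = 0xD730
s_5 = InvRound(s_4, k_3) = 0xD614
s_6 = InvRound(s_5, k_2) = 0x7C15
s_7 = InvRound(s_6, k_1) = 0x951F
s_8 = InvRound(s_7, k_0) = 0x4408

0x4408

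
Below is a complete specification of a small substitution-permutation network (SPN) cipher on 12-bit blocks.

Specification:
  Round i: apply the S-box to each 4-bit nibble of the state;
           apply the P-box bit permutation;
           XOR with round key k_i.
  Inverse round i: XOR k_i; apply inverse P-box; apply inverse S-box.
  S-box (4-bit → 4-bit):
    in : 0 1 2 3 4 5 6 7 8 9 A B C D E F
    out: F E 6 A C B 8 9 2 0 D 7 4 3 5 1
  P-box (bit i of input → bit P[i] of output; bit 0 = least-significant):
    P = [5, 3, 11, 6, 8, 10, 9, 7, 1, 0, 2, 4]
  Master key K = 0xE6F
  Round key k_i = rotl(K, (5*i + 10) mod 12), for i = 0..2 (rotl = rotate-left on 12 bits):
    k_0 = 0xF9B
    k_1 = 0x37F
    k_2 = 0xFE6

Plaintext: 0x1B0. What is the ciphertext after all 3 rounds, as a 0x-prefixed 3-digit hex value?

s_0 = plaintext = 0x1B0
s_1 = Round(s_0, k_0) = 0x0E6
s_2 = Round(s_1, k_1) = 0x028
s_3 = Round(s_2, k_2) = 0x9F9

0x9F9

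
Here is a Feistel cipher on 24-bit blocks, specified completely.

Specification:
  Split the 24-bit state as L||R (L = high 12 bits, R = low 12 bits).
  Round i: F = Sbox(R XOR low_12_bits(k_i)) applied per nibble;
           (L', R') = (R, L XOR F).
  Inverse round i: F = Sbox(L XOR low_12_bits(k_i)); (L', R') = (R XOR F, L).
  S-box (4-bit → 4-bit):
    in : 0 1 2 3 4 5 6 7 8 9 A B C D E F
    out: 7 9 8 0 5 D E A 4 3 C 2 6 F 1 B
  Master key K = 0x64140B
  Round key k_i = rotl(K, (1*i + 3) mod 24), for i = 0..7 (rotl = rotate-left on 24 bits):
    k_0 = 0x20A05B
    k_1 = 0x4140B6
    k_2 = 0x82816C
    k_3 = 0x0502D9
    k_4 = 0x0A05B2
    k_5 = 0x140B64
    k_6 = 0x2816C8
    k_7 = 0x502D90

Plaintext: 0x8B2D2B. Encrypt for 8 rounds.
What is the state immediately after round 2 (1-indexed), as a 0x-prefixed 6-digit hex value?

0x7157EB

s_0 = plaintext = 0x8B2D2B
s_1 = Round(s_0, k_0) = 0xD2B715
s_2 = Round(s_1, k_1) = 0x7157EB
s_3 = Round(s_2, k_2) = 0x7EB95F
s_4 = Round(s_3, k_3) = 0x95F5A5
s_5 = Round(s_4, k_4) = 0x5A5EC5
s_6 = Round(s_5, k_5) = 0xEC586C
s_7 = Round(s_6, k_6) = 0x86CF00
s_8 = Round(s_7, k_7) = 0xF0005B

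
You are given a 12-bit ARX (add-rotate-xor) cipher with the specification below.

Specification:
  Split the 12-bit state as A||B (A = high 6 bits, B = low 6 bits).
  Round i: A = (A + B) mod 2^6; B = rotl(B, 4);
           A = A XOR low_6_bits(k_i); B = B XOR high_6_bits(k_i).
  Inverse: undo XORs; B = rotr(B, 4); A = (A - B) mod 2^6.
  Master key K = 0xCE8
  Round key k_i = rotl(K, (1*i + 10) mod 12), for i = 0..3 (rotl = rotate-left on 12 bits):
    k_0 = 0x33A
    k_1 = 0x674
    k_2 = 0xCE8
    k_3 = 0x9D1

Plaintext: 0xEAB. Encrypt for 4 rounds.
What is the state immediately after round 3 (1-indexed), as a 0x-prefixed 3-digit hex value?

s_0 = plaintext = 0xEAB
s_1 = Round(s_0, k_0) = 0x7F6
s_2 = Round(s_1, k_1) = 0x874
s_3 = Round(s_2, k_2) = 0xF7E
s_4 = Round(s_3, k_3) = 0xA88

0xF7E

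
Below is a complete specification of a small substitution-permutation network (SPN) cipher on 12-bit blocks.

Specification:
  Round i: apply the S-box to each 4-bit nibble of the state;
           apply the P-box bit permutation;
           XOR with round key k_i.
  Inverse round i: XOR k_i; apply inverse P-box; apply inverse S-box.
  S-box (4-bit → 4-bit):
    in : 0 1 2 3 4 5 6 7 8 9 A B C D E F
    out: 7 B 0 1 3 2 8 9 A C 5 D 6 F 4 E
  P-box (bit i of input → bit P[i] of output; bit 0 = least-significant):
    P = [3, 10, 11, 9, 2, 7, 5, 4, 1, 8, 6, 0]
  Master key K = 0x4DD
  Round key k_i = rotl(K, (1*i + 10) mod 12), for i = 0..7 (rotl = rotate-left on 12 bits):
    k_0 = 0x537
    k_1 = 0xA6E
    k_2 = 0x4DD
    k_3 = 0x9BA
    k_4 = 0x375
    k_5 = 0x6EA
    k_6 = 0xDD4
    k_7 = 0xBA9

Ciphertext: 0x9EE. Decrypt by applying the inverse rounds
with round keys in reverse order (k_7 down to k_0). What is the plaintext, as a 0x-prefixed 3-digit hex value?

0x46F

s_0 = ciphertext = 0x9EE
s_1 = InvRound(s_0, k_7) = 0xB36
s_2 = InvRound(s_1, k_6) = 0xAC8
s_3 = InvRound(s_2, k_5) = 0x3EC
s_4 = InvRound(s_3, k_4) = 0x683
s_5 = InvRound(s_4, k_3) = 0x89D
s_6 = InvRound(s_5, k_2) = 0xE2C
s_7 = InvRound(s_6, k_1) = 0xA25
s_8 = InvRound(s_7, k_0) = 0x46F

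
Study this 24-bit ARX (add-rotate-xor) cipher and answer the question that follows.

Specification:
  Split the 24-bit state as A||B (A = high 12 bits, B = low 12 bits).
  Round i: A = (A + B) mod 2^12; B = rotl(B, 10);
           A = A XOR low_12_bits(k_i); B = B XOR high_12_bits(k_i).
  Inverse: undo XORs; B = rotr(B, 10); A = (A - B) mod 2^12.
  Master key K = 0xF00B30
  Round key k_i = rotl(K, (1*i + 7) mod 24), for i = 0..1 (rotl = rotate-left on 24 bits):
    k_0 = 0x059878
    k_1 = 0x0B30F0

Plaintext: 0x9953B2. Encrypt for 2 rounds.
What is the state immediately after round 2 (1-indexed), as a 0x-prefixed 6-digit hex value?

s_0 = plaintext = 0x9953B2
s_1 = Round(s_0, k_0) = 0x53F8B5
s_2 = Round(s_1, k_1) = 0xD0469E

0xD0469E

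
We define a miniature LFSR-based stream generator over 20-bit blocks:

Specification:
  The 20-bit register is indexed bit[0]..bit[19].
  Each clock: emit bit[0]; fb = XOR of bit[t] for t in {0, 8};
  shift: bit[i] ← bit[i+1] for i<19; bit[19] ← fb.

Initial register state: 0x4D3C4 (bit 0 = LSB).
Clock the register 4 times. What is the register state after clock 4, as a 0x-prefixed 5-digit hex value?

reg_0 = 0x4D3C4
clock 1: out=0, reg = 0xA69E2
clock 2: out=0, reg = 0xD34F1
clock 3: out=1, reg = 0xE9A78
clock 4: out=0, reg = 0x74D3C

0x74D3C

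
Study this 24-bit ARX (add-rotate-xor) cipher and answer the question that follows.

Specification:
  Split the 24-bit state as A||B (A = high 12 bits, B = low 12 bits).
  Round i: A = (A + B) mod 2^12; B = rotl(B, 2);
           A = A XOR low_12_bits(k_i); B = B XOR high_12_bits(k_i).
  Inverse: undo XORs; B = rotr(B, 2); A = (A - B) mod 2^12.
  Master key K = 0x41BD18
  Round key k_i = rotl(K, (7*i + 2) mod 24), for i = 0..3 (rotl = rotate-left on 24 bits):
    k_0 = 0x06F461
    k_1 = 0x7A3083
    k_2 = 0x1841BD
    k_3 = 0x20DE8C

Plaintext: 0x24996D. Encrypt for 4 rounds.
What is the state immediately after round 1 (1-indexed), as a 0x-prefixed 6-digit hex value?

s_0 = plaintext = 0x24996D
s_1 = Round(s_0, k_0) = 0xFD75D9
s_2 = Round(s_1, k_1) = 0x5330C6
s_3 = Round(s_2, k_2) = 0x44429C
s_4 = Round(s_3, k_3) = 0x86C87D

0xFD75D9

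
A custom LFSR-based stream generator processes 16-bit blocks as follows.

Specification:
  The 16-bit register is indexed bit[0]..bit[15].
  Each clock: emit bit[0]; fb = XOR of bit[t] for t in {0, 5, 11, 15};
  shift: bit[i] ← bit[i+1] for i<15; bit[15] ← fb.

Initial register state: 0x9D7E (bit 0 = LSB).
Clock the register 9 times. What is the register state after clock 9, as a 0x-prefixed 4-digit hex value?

0x0ECE

reg_0 = 0x9D7E
clock 1: out=0, reg = 0xCEBF
clock 2: out=1, reg = 0x675F
clock 3: out=1, reg = 0xB3AF
clock 4: out=1, reg = 0xD9D7
clock 5: out=1, reg = 0xECEB
clock 6: out=1, reg = 0x7675
clock 7: out=1, reg = 0x3B3A
clock 8: out=0, reg = 0x1D9D
clock 9: out=1, reg = 0x0ECE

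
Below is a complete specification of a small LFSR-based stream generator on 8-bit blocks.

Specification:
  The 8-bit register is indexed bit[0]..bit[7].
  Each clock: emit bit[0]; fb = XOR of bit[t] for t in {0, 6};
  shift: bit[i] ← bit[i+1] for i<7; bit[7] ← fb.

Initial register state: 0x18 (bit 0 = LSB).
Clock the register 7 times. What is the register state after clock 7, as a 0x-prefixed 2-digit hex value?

0xF0

reg_0 = 0x18
clock 1: out=0, reg = 0x0C
clock 2: out=0, reg = 0x06
clock 3: out=0, reg = 0x03
clock 4: out=1, reg = 0x81
clock 5: out=1, reg = 0xC0
clock 6: out=0, reg = 0xE0
clock 7: out=0, reg = 0xF0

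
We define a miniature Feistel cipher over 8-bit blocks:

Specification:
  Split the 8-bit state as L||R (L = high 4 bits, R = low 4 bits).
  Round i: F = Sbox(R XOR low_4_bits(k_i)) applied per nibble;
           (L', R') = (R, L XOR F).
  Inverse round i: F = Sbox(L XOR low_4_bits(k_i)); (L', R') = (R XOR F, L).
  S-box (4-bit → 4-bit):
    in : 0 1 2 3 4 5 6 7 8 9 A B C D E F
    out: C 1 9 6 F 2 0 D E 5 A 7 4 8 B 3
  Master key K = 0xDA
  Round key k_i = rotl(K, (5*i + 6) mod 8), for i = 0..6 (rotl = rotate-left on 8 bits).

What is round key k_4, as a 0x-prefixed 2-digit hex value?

K = 0xDA
k_0 = rotl(K, (5*0+6) mod 8) = rotl(K, 6) = 0xB6
k_1 = rotl(K, (5*1+6) mod 8) = rotl(K, 3) = 0xD6
k_2 = rotl(K, (5*2+6) mod 8) = rotl(K, 0) = 0xDA
k_3 = rotl(K, (5*3+6) mod 8) = rotl(K, 5) = 0x5B
k_4 = rotl(K, (5*4+6) mod 8) = rotl(K, 2) = 0x6B

0x6B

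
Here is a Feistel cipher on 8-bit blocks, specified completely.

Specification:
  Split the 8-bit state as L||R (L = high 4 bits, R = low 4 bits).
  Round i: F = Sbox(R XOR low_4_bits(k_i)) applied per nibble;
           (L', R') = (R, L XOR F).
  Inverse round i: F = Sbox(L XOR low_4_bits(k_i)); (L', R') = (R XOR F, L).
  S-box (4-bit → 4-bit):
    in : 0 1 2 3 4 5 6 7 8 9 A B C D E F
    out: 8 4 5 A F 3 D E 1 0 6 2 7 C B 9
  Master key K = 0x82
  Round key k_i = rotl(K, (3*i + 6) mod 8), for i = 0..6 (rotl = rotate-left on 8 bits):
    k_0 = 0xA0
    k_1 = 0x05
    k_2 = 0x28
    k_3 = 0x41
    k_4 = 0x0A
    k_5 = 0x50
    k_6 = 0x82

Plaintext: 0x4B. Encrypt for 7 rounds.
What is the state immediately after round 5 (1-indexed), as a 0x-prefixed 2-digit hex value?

s_0 = plaintext = 0x4B
s_1 = Round(s_0, k_0) = 0xB6
s_2 = Round(s_1, k_1) = 0x61
s_3 = Round(s_2, k_2) = 0x16
s_4 = Round(s_3, k_3) = 0x6F
s_5 = Round(s_4, k_4) = 0xF5
s_6 = Round(s_5, k_5) = 0x5C
s_7 = Round(s_6, k_6) = 0xCE

0xF5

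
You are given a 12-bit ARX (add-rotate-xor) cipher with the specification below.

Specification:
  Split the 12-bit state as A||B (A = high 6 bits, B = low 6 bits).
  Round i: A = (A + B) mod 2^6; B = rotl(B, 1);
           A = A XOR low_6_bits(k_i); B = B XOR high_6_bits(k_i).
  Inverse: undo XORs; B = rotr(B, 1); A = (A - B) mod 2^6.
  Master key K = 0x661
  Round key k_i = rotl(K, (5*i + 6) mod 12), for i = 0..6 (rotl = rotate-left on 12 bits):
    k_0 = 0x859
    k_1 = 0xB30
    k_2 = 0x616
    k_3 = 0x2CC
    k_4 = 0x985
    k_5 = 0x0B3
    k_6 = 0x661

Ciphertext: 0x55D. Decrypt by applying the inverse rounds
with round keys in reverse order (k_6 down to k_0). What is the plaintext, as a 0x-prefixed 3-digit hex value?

s_0 = ciphertext = 0x55D
s_1 = InvRound(s_0, k_6) = 0xC82
s_2 = InvRound(s_1, k_5) = 0x040
s_3 = InvRound(s_2, k_4) = 0xC53
s_4 = InvRound(s_3, k_3) = 0xC4C
s_5 = InvRound(s_4, k_2) = 0x74A
s_6 = InvRound(s_5, k_1) = 0x693
s_7 = InvRound(s_6, k_0) = 0xA99

0xA99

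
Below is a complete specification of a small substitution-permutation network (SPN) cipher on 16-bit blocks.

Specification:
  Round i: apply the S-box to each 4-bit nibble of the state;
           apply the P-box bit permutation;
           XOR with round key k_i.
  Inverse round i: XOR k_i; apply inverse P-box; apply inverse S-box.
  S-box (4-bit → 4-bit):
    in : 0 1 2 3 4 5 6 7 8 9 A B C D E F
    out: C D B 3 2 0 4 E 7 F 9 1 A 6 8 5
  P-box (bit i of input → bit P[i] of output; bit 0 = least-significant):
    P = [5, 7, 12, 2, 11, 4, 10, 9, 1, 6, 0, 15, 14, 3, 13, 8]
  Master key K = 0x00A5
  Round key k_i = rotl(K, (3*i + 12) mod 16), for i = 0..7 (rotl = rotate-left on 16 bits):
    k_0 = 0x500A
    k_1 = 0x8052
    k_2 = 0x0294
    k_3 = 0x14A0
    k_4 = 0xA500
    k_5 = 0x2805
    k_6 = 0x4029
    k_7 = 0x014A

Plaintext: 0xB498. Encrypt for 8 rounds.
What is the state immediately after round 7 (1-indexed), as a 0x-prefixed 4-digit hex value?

s_0 = plaintext = 0xB498
s_1 = Round(s_0, k_0) = 0x0EFA
s_2 = Round(s_1, k_1) = 0x2D76
s_3 = Round(s_2, k_2) = 0x55CD
s_4 = Round(s_3, k_3) = 0x0630
s_5 = Round(s_4, k_4) = 0x9C15
s_6 = Round(s_5, k_5) = 0xC74D
s_7 = Round(s_6, k_6) = 0xD1F0
s_8 = Round(s_7, k_7) = 0xBD45

0xD1F0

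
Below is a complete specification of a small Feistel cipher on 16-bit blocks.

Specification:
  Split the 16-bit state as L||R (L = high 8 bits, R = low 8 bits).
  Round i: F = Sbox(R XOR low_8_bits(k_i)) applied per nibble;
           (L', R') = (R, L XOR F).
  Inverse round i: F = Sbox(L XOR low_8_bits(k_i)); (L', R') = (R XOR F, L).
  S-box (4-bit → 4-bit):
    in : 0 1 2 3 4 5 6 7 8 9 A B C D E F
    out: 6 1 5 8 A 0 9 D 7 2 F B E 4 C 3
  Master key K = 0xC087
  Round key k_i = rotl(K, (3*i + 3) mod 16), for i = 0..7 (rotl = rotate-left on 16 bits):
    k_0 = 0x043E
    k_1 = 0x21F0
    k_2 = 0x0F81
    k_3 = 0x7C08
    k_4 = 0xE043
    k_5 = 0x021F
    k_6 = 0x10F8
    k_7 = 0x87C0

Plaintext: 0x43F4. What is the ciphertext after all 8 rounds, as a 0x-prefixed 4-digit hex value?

s_0 = plaintext = 0x43F4
s_1 = Round(s_0, k_0) = 0xF4AC
s_2 = Round(s_1, k_1) = 0xACFA
s_3 = Round(s_2, k_2) = 0xFA77
s_4 = Round(s_3, k_3) = 0x7729
s_5 = Round(s_4, k_4) = 0x29E8
s_6 = Round(s_5, k_5) = 0xE814
s_7 = Round(s_6, k_6) = 0x1426
s_8 = Round(s_7, k_7) = 0x26DD

0x26DD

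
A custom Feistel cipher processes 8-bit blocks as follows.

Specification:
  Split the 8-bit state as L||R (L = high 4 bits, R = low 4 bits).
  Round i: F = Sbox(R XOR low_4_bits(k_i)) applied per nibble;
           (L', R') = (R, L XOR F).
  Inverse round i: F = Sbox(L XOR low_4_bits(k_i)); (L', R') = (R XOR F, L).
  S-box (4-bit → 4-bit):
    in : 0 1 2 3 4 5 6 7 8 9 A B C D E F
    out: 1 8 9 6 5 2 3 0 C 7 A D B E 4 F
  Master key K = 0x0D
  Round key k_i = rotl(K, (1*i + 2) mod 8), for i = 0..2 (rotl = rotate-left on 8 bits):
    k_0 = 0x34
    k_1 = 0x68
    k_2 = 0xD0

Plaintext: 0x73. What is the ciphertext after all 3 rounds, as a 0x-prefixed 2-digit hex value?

s_0 = plaintext = 0x73
s_1 = Round(s_0, k_0) = 0x37
s_2 = Round(s_1, k_1) = 0x7C
s_3 = Round(s_2, k_2) = 0xCC

0xCC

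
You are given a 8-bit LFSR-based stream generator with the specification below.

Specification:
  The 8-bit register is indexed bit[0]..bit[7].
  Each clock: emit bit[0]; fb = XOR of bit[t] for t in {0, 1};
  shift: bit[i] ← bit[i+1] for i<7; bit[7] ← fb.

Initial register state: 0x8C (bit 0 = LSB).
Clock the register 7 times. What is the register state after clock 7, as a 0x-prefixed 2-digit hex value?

reg_0 = 0x8C
clock 1: out=0, reg = 0x46
clock 2: out=0, reg = 0xA3
clock 3: out=1, reg = 0x51
clock 4: out=1, reg = 0xA8
clock 5: out=0, reg = 0x54
clock 6: out=0, reg = 0x2A
clock 7: out=0, reg = 0x95

0x95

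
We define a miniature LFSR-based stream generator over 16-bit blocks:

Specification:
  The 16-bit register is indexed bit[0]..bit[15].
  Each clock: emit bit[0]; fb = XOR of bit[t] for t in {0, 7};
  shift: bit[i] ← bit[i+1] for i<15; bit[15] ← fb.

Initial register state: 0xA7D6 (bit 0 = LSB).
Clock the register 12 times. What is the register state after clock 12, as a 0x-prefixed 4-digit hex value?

reg_0 = 0xA7D6
clock 1: out=0, reg = 0xD3EB
clock 2: out=1, reg = 0x69F5
clock 3: out=1, reg = 0x34FA
clock 4: out=0, reg = 0x9A7D
clock 5: out=1, reg = 0xCD3E
clock 6: out=0, reg = 0x669F
clock 7: out=1, reg = 0x334F
clock 8: out=1, reg = 0x99A7
clock 9: out=1, reg = 0x4CD3
clock 10: out=1, reg = 0x2669
clock 11: out=1, reg = 0x9334
clock 12: out=0, reg = 0x499A

0x499A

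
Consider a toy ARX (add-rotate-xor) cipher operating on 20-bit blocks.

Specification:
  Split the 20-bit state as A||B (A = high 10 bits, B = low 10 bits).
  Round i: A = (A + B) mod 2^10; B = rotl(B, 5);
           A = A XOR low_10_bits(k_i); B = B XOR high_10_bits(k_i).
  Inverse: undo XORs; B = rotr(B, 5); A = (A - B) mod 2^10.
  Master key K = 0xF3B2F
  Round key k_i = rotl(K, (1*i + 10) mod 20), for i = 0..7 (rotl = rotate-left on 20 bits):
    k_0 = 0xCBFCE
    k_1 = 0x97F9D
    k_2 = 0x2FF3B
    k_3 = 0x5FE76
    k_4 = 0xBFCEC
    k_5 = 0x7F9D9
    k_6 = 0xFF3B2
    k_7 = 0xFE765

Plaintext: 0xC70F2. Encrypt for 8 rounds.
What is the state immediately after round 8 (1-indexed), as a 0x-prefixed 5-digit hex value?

s_0 = plaintext = 0xC70F2
s_1 = Round(s_0, k_0) = 0xF0168
s_2 = Round(s_1, k_1) = 0xAD754
s_3 = Round(s_2, k_2) = 0x4CA25
s_4 = Round(s_3, k_3) = 0x485CE
s_5 = Round(s_4, k_4) = 0x80F31
s_6 = Round(s_5, k_5) = 0x3B7C7
s_7 = Round(s_6, k_6) = 0xC1B02
s_8 = Round(s_7, k_7) = 0x5B7A1

0x5B7A1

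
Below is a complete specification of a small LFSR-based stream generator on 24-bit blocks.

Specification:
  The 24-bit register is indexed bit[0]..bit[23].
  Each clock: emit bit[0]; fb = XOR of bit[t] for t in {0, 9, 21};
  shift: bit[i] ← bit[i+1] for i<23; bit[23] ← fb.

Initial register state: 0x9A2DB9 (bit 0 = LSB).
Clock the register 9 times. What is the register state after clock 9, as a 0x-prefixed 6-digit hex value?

reg_0 = 0x9A2DB9
clock 1: out=1, reg = 0xCD16DC
clock 2: out=0, reg = 0xE68B6E
clock 3: out=0, reg = 0x7345B7
clock 4: out=1, reg = 0x39A2DB
clock 5: out=1, reg = 0x9CD16D
clock 6: out=1, reg = 0xCE68B6
clock 7: out=0, reg = 0x67345B
clock 8: out=1, reg = 0x339A2D
clock 9: out=1, reg = 0x99CD16

0x99CD16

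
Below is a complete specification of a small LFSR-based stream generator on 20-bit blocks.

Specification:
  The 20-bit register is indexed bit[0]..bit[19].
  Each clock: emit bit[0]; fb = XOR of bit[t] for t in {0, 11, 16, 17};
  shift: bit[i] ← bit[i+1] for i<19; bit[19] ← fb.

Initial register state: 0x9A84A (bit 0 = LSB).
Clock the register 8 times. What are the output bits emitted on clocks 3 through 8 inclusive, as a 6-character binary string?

010010

reg_0 = 0x9A84A
clock 1: out=0, reg = 0x4D425
clock 2: out=1, reg = 0xA6A12
clock 3: out=0, reg = 0x53509
clock 4: out=1, reg = 0x29A84
clock 5: out=0, reg = 0x14D42
clock 6: out=0, reg = 0x0A6A1
clock 7: out=1, reg = 0x85350
clock 8: out=0, reg = 0x429A8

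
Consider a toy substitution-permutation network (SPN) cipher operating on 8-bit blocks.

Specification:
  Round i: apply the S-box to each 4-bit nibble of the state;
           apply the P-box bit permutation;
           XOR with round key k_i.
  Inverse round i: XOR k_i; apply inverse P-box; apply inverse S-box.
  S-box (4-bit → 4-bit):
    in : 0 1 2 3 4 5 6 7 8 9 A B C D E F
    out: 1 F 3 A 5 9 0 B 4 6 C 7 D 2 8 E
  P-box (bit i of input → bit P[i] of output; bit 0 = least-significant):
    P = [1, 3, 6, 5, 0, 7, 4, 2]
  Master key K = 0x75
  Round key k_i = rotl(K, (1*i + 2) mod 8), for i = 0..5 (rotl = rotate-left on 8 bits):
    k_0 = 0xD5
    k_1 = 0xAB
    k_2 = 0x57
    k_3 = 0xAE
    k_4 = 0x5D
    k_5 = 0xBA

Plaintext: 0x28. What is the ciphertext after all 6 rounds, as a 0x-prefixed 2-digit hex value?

0x50

s_0 = plaintext = 0x28
s_1 = Round(s_0, k_0) = 0x14
s_2 = Round(s_1, k_1) = 0x7C
s_3 = Round(s_2, k_2) = 0xB0
s_4 = Round(s_3, k_3) = 0x3D
s_5 = Round(s_4, k_4) = 0xD1
s_6 = Round(s_5, k_5) = 0x50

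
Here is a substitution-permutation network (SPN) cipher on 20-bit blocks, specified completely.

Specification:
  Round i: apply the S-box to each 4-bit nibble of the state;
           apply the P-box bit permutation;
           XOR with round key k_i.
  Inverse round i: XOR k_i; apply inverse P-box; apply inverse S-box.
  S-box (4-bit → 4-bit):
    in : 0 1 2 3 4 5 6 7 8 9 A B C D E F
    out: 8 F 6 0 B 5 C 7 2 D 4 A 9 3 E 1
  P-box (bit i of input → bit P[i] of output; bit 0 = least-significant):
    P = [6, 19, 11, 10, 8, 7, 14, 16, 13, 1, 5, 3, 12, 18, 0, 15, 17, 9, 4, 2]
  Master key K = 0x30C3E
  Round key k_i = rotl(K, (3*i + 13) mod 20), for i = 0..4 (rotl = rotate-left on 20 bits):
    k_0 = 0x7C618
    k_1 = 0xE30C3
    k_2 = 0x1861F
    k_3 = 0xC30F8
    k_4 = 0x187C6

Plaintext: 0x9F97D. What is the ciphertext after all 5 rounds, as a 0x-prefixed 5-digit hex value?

0x14C4B

s_0 = plaintext = 0x9F97D
s_1 = Round(s_0, k_0) = 0xDB7E4
s_2 = Round(s_1, k_1) = 0x1D621
s_3 = Round(s_2, k_2) = 0xFD8E3
s_4 = Round(s_3, k_3) = 0xB607A
s_5 = Round(s_4, k_4) = 0x14C4B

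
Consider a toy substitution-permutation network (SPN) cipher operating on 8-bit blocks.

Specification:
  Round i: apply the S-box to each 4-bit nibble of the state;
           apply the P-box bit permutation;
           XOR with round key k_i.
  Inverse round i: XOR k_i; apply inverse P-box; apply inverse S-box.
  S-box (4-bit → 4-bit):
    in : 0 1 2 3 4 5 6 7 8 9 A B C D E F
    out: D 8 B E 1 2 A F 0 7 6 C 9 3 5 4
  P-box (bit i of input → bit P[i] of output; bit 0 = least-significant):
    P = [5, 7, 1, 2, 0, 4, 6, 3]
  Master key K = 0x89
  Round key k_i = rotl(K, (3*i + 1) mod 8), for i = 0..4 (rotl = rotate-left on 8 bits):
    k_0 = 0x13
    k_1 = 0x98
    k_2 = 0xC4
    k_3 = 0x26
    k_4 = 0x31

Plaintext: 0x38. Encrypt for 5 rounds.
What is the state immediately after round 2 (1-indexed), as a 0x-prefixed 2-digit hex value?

0x9F

s_0 = plaintext = 0x38
s_1 = Round(s_0, k_0) = 0x4B
s_2 = Round(s_1, k_1) = 0x9F
s_3 = Round(s_2, k_2) = 0x97
s_4 = Round(s_3, k_3) = 0xD1
s_5 = Round(s_4, k_4) = 0x24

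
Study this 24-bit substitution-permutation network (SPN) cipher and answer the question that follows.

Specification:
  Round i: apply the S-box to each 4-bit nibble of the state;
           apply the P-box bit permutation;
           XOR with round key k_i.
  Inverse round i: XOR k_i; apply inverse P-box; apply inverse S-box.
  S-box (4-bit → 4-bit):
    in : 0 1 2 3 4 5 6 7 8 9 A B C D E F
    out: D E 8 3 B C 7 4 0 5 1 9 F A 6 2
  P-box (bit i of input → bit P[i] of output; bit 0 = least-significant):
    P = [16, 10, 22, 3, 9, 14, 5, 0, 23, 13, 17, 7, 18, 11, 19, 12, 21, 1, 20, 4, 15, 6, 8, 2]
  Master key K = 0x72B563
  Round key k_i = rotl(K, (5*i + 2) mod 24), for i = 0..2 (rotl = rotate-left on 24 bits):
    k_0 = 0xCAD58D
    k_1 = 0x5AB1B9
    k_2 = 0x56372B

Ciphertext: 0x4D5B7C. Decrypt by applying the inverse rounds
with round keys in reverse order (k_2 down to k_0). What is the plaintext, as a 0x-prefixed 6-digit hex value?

0x3A3214

s_0 = ciphertext = 0x4D5B7C
s_1 = InvRound(s_0, k_2) = 0xD1EED3
s_2 = InvRound(s_1, k_1) = 0xEF1964
s_3 = InvRound(s_2, k_0) = 0x3A3214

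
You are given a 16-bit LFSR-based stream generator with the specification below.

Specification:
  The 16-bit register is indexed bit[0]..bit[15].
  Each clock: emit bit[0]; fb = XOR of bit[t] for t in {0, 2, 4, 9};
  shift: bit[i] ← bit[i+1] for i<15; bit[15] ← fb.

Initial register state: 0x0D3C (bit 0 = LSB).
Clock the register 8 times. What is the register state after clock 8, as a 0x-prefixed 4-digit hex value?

reg_0 = 0x0D3C
clock 1: out=0, reg = 0x069E
clock 2: out=0, reg = 0x834F
clock 3: out=1, reg = 0xC1A7
clock 4: out=1, reg = 0x60D3
clock 5: out=1, reg = 0x3069
clock 6: out=1, reg = 0x9834
clock 7: out=0, reg = 0x4C1A
clock 8: out=0, reg = 0xA60D

0xA60D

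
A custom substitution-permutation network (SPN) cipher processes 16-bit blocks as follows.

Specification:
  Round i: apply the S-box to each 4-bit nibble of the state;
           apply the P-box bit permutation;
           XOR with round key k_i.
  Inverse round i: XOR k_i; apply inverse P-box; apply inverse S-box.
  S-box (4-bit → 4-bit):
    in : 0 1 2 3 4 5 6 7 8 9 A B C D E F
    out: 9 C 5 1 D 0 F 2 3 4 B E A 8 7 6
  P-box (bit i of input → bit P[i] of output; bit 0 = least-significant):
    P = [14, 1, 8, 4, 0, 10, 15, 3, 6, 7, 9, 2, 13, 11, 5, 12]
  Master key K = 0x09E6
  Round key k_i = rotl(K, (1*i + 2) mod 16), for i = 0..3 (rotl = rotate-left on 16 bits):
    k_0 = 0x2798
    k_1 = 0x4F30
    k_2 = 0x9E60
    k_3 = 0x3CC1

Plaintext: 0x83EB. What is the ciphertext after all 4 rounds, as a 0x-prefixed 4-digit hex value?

s_0 = plaintext = 0x83EB
s_1 = Round(s_0, k_0) = 0x8ACB
s_2 = Round(s_1, k_1) = 0x62EE
s_3 = Round(s_2, k_2) = 0x6103
s_4 = Round(s_3, k_3) = 0x46EC

0x46EC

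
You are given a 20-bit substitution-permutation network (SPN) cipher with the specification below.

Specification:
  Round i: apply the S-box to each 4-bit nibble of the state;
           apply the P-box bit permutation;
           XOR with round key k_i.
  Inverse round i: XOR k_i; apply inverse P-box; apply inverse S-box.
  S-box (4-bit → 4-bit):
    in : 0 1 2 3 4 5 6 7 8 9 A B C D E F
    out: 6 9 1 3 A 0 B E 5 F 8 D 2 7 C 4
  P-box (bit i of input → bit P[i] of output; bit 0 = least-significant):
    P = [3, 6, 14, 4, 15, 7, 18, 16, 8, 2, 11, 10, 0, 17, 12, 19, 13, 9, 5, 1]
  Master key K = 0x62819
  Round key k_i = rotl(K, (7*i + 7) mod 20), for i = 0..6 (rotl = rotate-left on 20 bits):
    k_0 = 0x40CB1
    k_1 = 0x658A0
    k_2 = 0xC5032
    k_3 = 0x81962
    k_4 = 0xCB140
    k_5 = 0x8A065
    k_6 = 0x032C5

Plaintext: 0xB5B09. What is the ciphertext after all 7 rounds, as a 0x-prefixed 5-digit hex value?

0x72F12

s_0 = plaintext = 0xB5B09
s_1 = Round(s_0, k_0) = 0x0614B
s_2 = Round(s_1, k_1) = 0xD1F19
s_3 = Round(s_2, k_2) = 0x5BA4B
s_4 = Round(s_3, k_3) = 0x14DFB
s_5 = Round(s_4, k_4) = 0x2D85E
s_6 = Round(s_5, k_5) = 0xAD974
s_7 = Round(s_6, k_6) = 0x72F12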